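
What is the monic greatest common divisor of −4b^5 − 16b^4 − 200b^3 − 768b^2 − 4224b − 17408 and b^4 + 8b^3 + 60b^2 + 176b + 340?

Apply the Euclidean algorithm:
  −4b^5 − 16b^4 − 200b^3 − 768b^2 − 4224b − 17408 = (−4b + 16)(b^4 + 8b^3 + 60b^2 + 176b + 340) + (−88b^3 − 1024b^2 − 5680b − 22848)
  b^4 + 8b^3 + 60b^2 + 176b + 340 = (−(1/88)b + 5/121)(−88b^3 − 1024b^2 − 5680b − 22848) + ((4570/121)b^2 + (18280/121)b + 155380/121)
  −88b^3 − 1024b^2 − 5680b − 22848 = (−(5324/2285)b − 40656/2285)((4570/121)b^2 + (18280/121)b + 155380/121) + (0)
Last nonzero remainder: (4570/121)b^2 + (18280/121)b + 155380/121. Dividing through by 4570/121 gives the monic gcd b^2 + 4b + 34.

b^2 + 4b + 34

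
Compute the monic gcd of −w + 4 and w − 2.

1

By polynomial division,
  −w + 4 = (−1)(w − 2) + (2)
  w − 2 = ((1/2)w − 1)(2) + (0)
The last nonzero remainder is the constant 2, so the polynomials are coprime and gcd = 1.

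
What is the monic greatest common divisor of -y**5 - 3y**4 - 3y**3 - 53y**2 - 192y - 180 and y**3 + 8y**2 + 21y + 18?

y**2 + 5y + 6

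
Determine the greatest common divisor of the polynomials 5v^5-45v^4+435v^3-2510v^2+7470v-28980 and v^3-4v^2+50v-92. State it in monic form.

v^2-2v+46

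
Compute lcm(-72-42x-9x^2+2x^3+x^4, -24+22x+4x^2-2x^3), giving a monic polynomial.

72-30x-33x^2-11x^3+x^4+x^5

Repeated division with remainder:
  x^4+2x^3-9x^2-42x-72 = (-(1/2)x-2)(-2x^3+4x^2+22x-24) + (10x^2-10x-120)
  -2x^3+4x^2+22x-24 = (-(1/5)x+1/5)(10x^2-10x-120) + (0)
Last nonzero remainder: 10x^2-10x-120. Dividing through by 10 gives the monic gcd x^2-x-12.
Then lcm(f, g) = f·g / gcd(f, g); expanding and making the result monic gives the answer.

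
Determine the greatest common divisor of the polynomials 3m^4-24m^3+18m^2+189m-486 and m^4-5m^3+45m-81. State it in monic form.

m^3-2m^2-6m+27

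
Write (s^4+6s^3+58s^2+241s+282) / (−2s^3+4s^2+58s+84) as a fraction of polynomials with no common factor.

(−s^2−s−47)/(2s−14)

By polynomial division,
  s^4+6s^3+58s^2+241s+282 = (−(1/2)s−4)(−2s^3+4s^2+58s+84) + (103s^2+515s+618)
  −2s^3+4s^2+58s+84 = (−(2/103)s+14/103)(103s^2+515s+618) + (0)
Last nonzero remainder: 103s^2+515s+618. Dividing through by 103 gives the monic gcd s^2+5s+6.
Cancel s^2+5s+6 from numerator and denominator to get the reduced form.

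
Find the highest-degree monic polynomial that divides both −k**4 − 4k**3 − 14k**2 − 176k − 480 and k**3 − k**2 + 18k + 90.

k**2 − 4k + 30

Euclidean algorithm in ℚ[k]:
  −k**4 − 4k**3 − 14k**2 − 176k − 480 = (−k − 5)(k**3 − k**2 + 18k + 90) + (−k**2 + 4k − 30)
  k**3 − k**2 + 18k + 90 = (−k − 3)(−k**2 + 4k − 30) + (0)
Last nonzero remainder: −k**2 + 4k − 30. Dividing through by −1 gives the monic gcd k**2 − 4k + 30.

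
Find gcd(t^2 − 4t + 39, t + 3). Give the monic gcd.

Euclidean algorithm in ℚ[t]:
  t^2 − 4t + 39 = (t − 7)(t + 3) + (60)
  t + 3 = ((1/60)t + 1/20)(60) + (0)
The last nonzero remainder is the constant 60, so the polynomials are coprime and gcd = 1.

1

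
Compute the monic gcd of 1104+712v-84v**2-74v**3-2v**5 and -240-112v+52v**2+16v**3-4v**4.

By polynomial division,
  -2v**5-74v**3-84v**2+712v+1104 = ((1/2)v+2)(-4v**4+16v**3+52v**2-112v-240) + (-132v**3-132v**2+1056v+1584)
  -4v**4+16v**3+52v**2-112v-240 = ((1/33)v-5/33)(-132v**3-132v**2+1056v+1584) + (0)
Last nonzero remainder: -132v**3-132v**2+1056v+1584. Dividing through by -132 gives the monic gcd v**3+v**2-8v-12.

-12-8v+v**2+v**3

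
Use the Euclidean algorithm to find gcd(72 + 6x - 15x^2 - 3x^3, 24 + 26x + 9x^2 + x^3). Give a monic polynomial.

12 + 7x + x^2

Euclidean algorithm in ℚ[x]:
  -3x^3 - 15x^2 + 6x + 72 = (-3)(x^3 + 9x^2 + 26x + 24) + (12x^2 + 84x + 144)
  x^3 + 9x^2 + 26x + 24 = ((1/12)x + 1/6)(12x^2 + 84x + 144) + (0)
Last nonzero remainder: 12x^2 + 84x + 144. Dividing through by 12 gives the monic gcd x^2 + 7x + 12.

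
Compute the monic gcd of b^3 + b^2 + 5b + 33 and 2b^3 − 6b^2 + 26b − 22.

Apply the Euclidean algorithm:
  b^3 + b^2 + 5b + 33 = (1/2)(2b^3 − 6b^2 + 26b − 22) + (4b^2 − 8b + 44)
  2b^3 − 6b^2 + 26b − 22 = ((1/2)b − 1/2)(4b^2 − 8b + 44) + (0)
Last nonzero remainder: 4b^2 − 8b + 44. Dividing through by 4 gives the monic gcd b^2 − 2b + 11.

b^2 − 2b + 11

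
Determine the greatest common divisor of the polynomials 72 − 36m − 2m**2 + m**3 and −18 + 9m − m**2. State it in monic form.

Apply the Euclidean algorithm:
  m**3 − 2m**2 − 36m + 72 = (−m − 7)(−m**2 + 9m − 18) + (9m − 54)
  −m**2 + 9m − 18 = (−(1/9)m + 1/3)(9m − 54) + (0)
Last nonzero remainder: 9m − 54. Dividing through by 9 gives the monic gcd m − 6.

−6 + m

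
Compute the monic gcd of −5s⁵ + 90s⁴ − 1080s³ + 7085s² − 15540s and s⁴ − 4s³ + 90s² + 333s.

s³ − 7s² + 111s

Repeated division with remainder:
  −5s⁵ + 90s⁴ − 1080s³ + 7085s² − 15540s = (−5s + 70)(s⁴ − 4s³ + 90s² + 333s) + (−350s³ + 2450s² − 38850s)
  s⁴ − 4s³ + 90s² + 333s = (−(1/350)s − 3/350)(−350s³ + 2450s² − 38850s) + (0)
Last nonzero remainder: −350s³ + 2450s² − 38850s. Dividing through by −350 gives the monic gcd s³ − 7s² + 111s.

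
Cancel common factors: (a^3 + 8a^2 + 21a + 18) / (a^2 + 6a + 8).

Apply the Euclidean algorithm:
  a^3 + 8a^2 + 21a + 18 = (a + 2)(a^2 + 6a + 8) + (a + 2)
  a^2 + 6a + 8 = (a + 4)(a + 2) + (0)
The last nonzero remainder a + 2 is already monic.
Cancel a + 2 from numerator and denominator to get the reduced form.

(a^2 + 6a + 9)/(a + 4)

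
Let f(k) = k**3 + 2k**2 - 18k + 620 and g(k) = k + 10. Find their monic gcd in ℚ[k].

k + 10

Apply the Euclidean algorithm:
  k**3 + 2k**2 - 18k + 620 = (k**2 - 8k + 62)(k + 10) + (0)
The last nonzero remainder k + 10 is already monic.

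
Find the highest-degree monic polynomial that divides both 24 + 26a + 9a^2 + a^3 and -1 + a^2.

Repeated division with remainder:
  a^3 + 9a^2 + 26a + 24 = (a + 9)(a^2 - 1) + (27a + 33)
  a^2 - 1 = ((1/27)a - 11/243)(27a + 33) + (40/81)
  27a + 33 = ((2187/40)a + 2673/40)(40/81) + (0)
The last nonzero remainder is the constant 40/81, so the polynomials are coprime and gcd = 1.

1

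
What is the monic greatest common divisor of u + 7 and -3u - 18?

1

Repeated division with remainder:
  u + 7 = (-1/3)(-3u - 18) + (1)
  -3u - 18 = (-3u - 18)(1) + (0)
The last nonzero remainder is the constant 1, so the polynomials are coprime and gcd = 1.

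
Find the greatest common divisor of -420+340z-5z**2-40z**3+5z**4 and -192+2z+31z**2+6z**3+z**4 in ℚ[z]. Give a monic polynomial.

By polynomial division,
  5z**4-40z**3-5z**2+340z-420 = (5)(z**4+6z**3+31z**2+2z-192) + (-70z**3-160z**2+330z+540)
  z**4+6z**3+31z**2+2z-192 = (-(1/70)z-13/245)(-70z**3-160z**2+330z+540) + ((1334/49)z**2+(1334/49)z-8004/49)
  -70z**3-160z**2+330z+540 = (-(1715/667)z-2205/667)((1334/49)z**2+(1334/49)z-8004/49) + (0)
Last nonzero remainder: (1334/49)z**2+(1334/49)z-8004/49. Dividing through by 1334/49 gives the monic gcd z**2+z-6.

-6+z+z**2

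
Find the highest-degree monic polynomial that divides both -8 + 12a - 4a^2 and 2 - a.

-2 + a

Euclidean algorithm in ℚ[a]:
  -4a^2 + 12a - 8 = (4a - 4)(-a + 2) + (0)
Last nonzero remainder: -a + 2. Dividing through by -1 gives the monic gcd a - 2.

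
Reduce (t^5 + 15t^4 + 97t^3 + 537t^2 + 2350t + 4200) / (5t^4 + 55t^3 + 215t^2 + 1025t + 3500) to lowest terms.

(t^3 + 3t^2 + 26t + 120)/(5t^2 - 5t + 100)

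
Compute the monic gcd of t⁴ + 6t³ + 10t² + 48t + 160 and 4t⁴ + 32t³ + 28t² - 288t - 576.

t² + 8t + 16

Apply the Euclidean algorithm:
  t⁴ + 6t³ + 10t² + 48t + 160 = (1/4)(4t⁴ + 32t³ + 28t² - 288t - 576) + (-2t³ + 3t² + 120t + 304)
  4t⁴ + 32t³ + 28t² - 288t - 576 = (-2t - 19)(-2t³ + 3t² + 120t + 304) + (325t² + 2600t + 5200)
  -2t³ + 3t² + 120t + 304 = (-(2/325)t + 19/325)(325t² + 2600t + 5200) + (0)
Last nonzero remainder: 325t² + 2600t + 5200. Dividing through by 325 gives the monic gcd t² + 8t + 16.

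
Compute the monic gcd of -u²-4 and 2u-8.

1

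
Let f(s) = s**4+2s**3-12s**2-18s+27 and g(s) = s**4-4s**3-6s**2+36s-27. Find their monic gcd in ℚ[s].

By polynomial division,
  s**4+2s**3-12s**2-18s+27 = (s**4-4s**3-6s**2+36s-27) + (6s**3-6s**2-54s+54)
  s**4-4s**3-6s**2+36s-27 = ((1/6)s-1/2)(6s**3-6s**2-54s+54) + (0)
Last nonzero remainder: 6s**3-6s**2-54s+54. Dividing through by 6 gives the monic gcd s**3-s**2-9s+9.

s**3-s**2-9s+9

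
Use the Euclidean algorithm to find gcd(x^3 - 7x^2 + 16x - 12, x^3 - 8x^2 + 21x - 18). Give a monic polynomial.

Apply the Euclidean algorithm:
  x^3 - 7x^2 + 16x - 12 = (x^3 - 8x^2 + 21x - 18) + (x^2 - 5x + 6)
  x^3 - 8x^2 + 21x - 18 = (x - 3)(x^2 - 5x + 6) + (0)
The last nonzero remainder x^2 - 5x + 6 is already monic.

x^2 - 5x + 6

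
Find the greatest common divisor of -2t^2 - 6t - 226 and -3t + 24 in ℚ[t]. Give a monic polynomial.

1

Euclidean algorithm in ℚ[t]:
  -2t^2 - 6t - 226 = ((2/3)t + 22/3)(-3t + 24) + (-402)
  -3t + 24 = ((1/134)t - 4/67)(-402) + (0)
The last nonzero remainder is the constant -402, so the polynomials are coprime and gcd = 1.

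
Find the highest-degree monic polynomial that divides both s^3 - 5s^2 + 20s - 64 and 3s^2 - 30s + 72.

Apply the Euclidean algorithm:
  s^3 - 5s^2 + 20s - 64 = ((1/3)s + 5/3)(3s^2 - 30s + 72) + (46s - 184)
  3s^2 - 30s + 72 = ((3/46)s - 9/23)(46s - 184) + (0)
Last nonzero remainder: 46s - 184. Dividing through by 46 gives the monic gcd s - 4.

s - 4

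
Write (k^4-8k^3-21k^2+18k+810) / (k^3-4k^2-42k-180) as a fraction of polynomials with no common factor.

(k^2-14k+45)/(k-10)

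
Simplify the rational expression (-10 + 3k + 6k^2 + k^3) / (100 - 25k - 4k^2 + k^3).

Euclidean algorithm in ℚ[k]:
  k^3 + 6k^2 + 3k - 10 = (k^3 - 4k^2 - 25k + 100) + (10k^2 + 28k - 110)
  k^3 - 4k^2 - 25k + 100 = ((1/10)k - 17/25)(10k^2 + 28k - 110) + ((126/25)k + 126/5)
  10k^2 + 28k - 110 = ((125/63)k - 275/63)((126/25)k + 126/5) + (0)
Last nonzero remainder: (126/25)k + 126/5. Dividing through by 126/25 gives the monic gcd k + 5.
Cancel k + 5 from numerator and denominator to get the reduced form.

(-2 + k + k^2)/(20 - 9k + k^2)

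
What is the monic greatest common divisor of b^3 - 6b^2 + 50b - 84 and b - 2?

b - 2

Apply the Euclidean algorithm:
  b^3 - 6b^2 + 50b - 84 = (b^2 - 4b + 42)(b - 2) + (0)
The last nonzero remainder b - 2 is already monic.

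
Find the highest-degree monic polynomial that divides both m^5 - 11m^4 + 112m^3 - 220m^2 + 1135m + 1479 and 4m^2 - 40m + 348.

m^2 - 10m + 87

Euclidean algorithm in ℚ[m]:
  m^5 - 11m^4 + 112m^3 - 220m^2 + 1135m + 1479 = ((1/4)m^3 - (1/4)m^2 + (15/4)m + 17/4)(4m^2 - 40m + 348) + (0)
Last nonzero remainder: 4m^2 - 40m + 348. Dividing through by 4 gives the monic gcd m^2 - 10m + 87.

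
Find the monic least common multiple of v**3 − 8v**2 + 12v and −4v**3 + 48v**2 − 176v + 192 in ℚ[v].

Euclidean algorithm in ℚ[v]:
  v**3 − 8v**2 + 12v = (−1/4)(−4v**3 + 48v**2 − 176v + 192) + (4v**2 − 32v + 48)
  −4v**3 + 48v**2 − 176v + 192 = (−v + 4)(4v**2 − 32v + 48) + (0)
Last nonzero remainder: 4v**2 − 32v + 48. Dividing through by 4 gives the monic gcd v**2 − 8v + 12.
Then lcm(f, g) = f·g / gcd(f, g); expanding and making the result monic gives the answer.

v**4 − 12v**3 + 44v**2 − 48v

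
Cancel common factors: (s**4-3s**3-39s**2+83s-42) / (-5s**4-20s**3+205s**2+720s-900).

(-s**2+8s-7)/(5s**2-5s-150)

Euclidean algorithm in ℚ[s]:
  s**4-3s**3-39s**2+83s-42 = (-1/5)(-5s**4-20s**3+205s**2+720s-900) + (-7s**3+2s**2+227s-222)
  -5s**4-20s**3+205s**2+720s-900 = ((5/7)s+150/49)(-7s**3+2s**2+227s-222) + ((1800/49)s**2+(9000/49)s-10800/49)
  -7s**3+2s**2+227s-222 = (-(343/1800)s+1813/1800)((1800/49)s**2+(9000/49)s-10800/49) + (0)
Last nonzero remainder: (1800/49)s**2+(9000/49)s-10800/49. Dividing through by 1800/49 gives the monic gcd s**2+5s-6.
Cancel s**2+5s-6 from numerator and denominator to get the reduced form.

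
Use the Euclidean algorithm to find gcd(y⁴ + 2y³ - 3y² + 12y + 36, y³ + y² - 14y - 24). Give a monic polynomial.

y² + 5y + 6

Repeated division with remainder:
  y⁴ + 2y³ - 3y² + 12y + 36 = (y + 1)(y³ + y² - 14y - 24) + (10y² + 50y + 60)
  y³ + y² - 14y - 24 = ((1/10)y - 2/5)(10y² + 50y + 60) + (0)
Last nonzero remainder: 10y² + 50y + 60. Dividing through by 10 gives the monic gcd y² + 5y + 6.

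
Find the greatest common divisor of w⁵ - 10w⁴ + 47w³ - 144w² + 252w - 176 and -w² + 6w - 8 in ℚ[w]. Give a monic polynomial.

Apply the Euclidean algorithm:
  w⁵ - 10w⁴ + 47w³ - 144w² + 252w - 176 = (-w³ + 4w² - 15w + 22)(-w² + 6w - 8) + (0)
Last nonzero remainder: -w² + 6w - 8. Dividing through by -1 gives the monic gcd w² - 6w + 8.

w² - 6w + 8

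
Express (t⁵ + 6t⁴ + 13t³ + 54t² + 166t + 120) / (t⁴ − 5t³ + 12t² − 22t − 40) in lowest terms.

(t² + 7t + 12)/(t − 4)

Apply the Euclidean algorithm:
  t⁵ + 6t⁴ + 13t³ + 54t² + 166t + 120 = (t + 11)(t⁴ − 5t³ + 12t² − 22t − 40) + (56t³ − 56t² + 448t + 560)
  t⁴ − 5t³ + 12t² − 22t − 40 = ((1/56)t − 1/14)(56t³ − 56t² + 448t + 560) + (0)
Last nonzero remainder: 56t³ − 56t² + 448t + 560. Dividing through by 56 gives the monic gcd t³ − t² + 8t + 10.
Cancel t³ − t² + 8t + 10 from numerator and denominator to get the reduced form.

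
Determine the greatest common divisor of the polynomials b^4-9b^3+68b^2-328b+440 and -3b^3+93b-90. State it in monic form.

b-5

Apply the Euclidean algorithm:
  b^4-9b^3+68b^2-328b+440 = (-(1/3)b+3)(-3b^3+93b-90) + (99b^2-637b+710)
  -3b^3+93b-90 = (-(1/33)b-637/3267)(99b^2-637b+710) + (-(31648/3267)b+158240/3267)
  99b^2-637b+710 = (-(323433/31648)b+231957/15824)(-(31648/3267)b+158240/3267) + (0)
Last nonzero remainder: -(31648/3267)b+158240/3267. Dividing through by -31648/3267 gives the monic gcd b-5.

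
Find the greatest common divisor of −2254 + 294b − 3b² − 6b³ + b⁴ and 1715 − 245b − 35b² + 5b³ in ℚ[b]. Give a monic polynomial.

−49 + b²

Apply the Euclidean algorithm:
  b⁴ − 6b³ − 3b² + 294b − 2254 = ((1/5)b + 1/5)(5b³ − 35b² − 245b + 1715) + (53b² − 2597)
  5b³ − 35b² − 245b + 1715 = ((5/53)b − 35/53)(53b² − 2597) + (0)
Last nonzero remainder: 53b² − 2597. Dividing through by 53 gives the monic gcd b² − 49.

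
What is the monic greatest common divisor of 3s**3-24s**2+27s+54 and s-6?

s-6

Repeated division with remainder:
  3s**3-24s**2+27s+54 = (3s**2-6s-9)(s-6) + (0)
The last nonzero remainder s-6 is already monic.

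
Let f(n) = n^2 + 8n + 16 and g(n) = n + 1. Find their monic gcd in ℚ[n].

1

Apply the Euclidean algorithm:
  n^2 + 8n + 16 = (n + 7)(n + 1) + (9)
  n + 1 = ((1/9)n + 1/9)(9) + (0)
The last nonzero remainder is the constant 9, so the polynomials are coprime and gcd = 1.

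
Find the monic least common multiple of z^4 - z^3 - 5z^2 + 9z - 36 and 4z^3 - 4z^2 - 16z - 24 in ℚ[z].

By polynomial division,
  z^4 - z^3 - 5z^2 + 9z - 36 = ((1/4)z)(4z^3 - 4z^2 - 16z - 24) + (-z^2 + 15z - 36)
  4z^3 - 4z^2 - 16z - 24 = (-4z - 56)(-z^2 + 15z - 36) + (680z - 2040)
  -z^2 + 15z - 36 = (-(1/680)z + 3/170)(680z - 2040) + (0)
Last nonzero remainder: 680z - 2040. Dividing through by 680 gives the monic gcd z - 3.
Then lcm(f, g) = f·g / gcd(f, g); expanding and making the result monic gives the answer.

z^6 + z^5 - 5z^4 - 3z^3 - 28z^2 - 54z - 72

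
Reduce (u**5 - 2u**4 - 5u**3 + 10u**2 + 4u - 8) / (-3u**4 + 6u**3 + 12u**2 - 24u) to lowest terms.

Apply the Euclidean algorithm:
  u**5 - 2u**4 - 5u**3 + 10u**2 + 4u - 8 = (-(1/3)u)(-3u**4 + 6u**3 + 12u**2 - 24u) + (-u**3 + 2u**2 + 4u - 8)
  -3u**4 + 6u**3 + 12u**2 - 24u = (3u)(-u**3 + 2u**2 + 4u - 8) + (0)
Last nonzero remainder: -u**3 + 2u**2 + 4u - 8. Dividing through by -1 gives the monic gcd u**3 - 2u**2 - 4u + 8.
Cancel u**3 - 2u**2 - 4u + 8 from numerator and denominator to get the reduced form.

(-u**2 + 1)/(3u)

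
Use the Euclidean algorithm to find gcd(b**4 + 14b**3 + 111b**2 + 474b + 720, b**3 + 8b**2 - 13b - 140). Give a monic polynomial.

b + 5

Apply the Euclidean algorithm:
  b**4 + 14b**3 + 111b**2 + 474b + 720 = (b + 6)(b**3 + 8b**2 - 13b - 140) + (76b**2 + 692b + 1560)
  b**3 + 8b**2 - 13b - 140 = ((1/76)b - 21/1444)(76b**2 + 692b + 1560) + (-(8470/361)b - 42350/361)
  76b**2 + 692b + 1560 = (-(13718/4235)b - 56316/4235)(-(8470/361)b - 42350/361) + (0)
Last nonzero remainder: -(8470/361)b - 42350/361. Dividing through by -8470/361 gives the monic gcd b + 5.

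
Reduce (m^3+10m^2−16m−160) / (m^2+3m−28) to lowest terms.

Repeated division with remainder:
  m^3+10m^2−16m−160 = (m+7)(m^2+3m−28) + (−9m+36)
  m^2+3m−28 = (−(1/9)m−7/9)(−9m+36) + (0)
Last nonzero remainder: −9m+36. Dividing through by −9 gives the monic gcd m−4.
Cancel m−4 from numerator and denominator to get the reduced form.

(m^2+14m+40)/(m+7)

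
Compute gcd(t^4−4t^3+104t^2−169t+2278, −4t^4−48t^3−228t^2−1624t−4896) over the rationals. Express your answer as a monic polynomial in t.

t^2−t+34

By polynomial division,
  t^4−4t^3+104t^2−169t+2278 = (−1/4)(−4t^4−48t^3−228t^2−1624t−4896) + (−16t^3+47t^2−575t+1054)
  −4t^4−48t^3−228t^2−1624t−4896 = ((1/4)t+239/64)(−16t^3+47t^2−575t+1054) + (−(16625/64)t^2+(16625/64)t−282625/32)
  −16t^3+47t^2−575t+1054 = ((1024/16625)t−1984/16625)(−(16625/64)t^2+(16625/64)t−282625/32) + (0)
Last nonzero remainder: −(16625/64)t^2+(16625/64)t−282625/32. Dividing through by −16625/64 gives the monic gcd t^2−t+34.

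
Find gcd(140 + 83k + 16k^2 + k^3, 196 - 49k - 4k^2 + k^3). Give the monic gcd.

7 + k

Repeated division with remainder:
  k^3 + 16k^2 + 83k + 140 = (k^3 - 4k^2 - 49k + 196) + (20k^2 + 132k - 56)
  k^3 - 4k^2 - 49k + 196 = ((1/20)k - 53/100)(20k^2 + 132k - 56) + ((594/25)k + 4158/25)
  20k^2 + 132k - 56 = ((250/297)k - 100/297)((594/25)k + 4158/25) + (0)
Last nonzero remainder: (594/25)k + 4158/25. Dividing through by 594/25 gives the monic gcd k + 7.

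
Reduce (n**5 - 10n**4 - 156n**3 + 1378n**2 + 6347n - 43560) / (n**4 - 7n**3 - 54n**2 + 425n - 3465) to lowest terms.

Apply the Euclidean algorithm:
  n**5 - 10n**4 - 156n**3 + 1378n**2 + 6347n - 43560 = (n - 3)(n**4 - 7n**3 - 54n**2 + 425n - 3465) + (-123n**3 + 791n**2 + 11087n - 53955)
  n**4 - 7n**3 - 54n**2 + 425n - 3465 = (-(1/123)n + 70/15129)(-123n**3 + 791n**2 + 11087n - 53955) + ((491365/15129)n**2 - (982730/15129)n - 5405015/1681)
  -123n**3 + 791n**2 + 11087n - 53955 = (-(1860867/491365)n + 1649061/98273)((491365/15129)n**2 - (982730/15129)n - 5405015/1681) + (0)
Last nonzero remainder: (491365/15129)n**2 - (982730/15129)n - 5405015/1681. Dividing through by 491365/15129 gives the monic gcd n**2 - 2n - 99.
Cancel n**2 - 2n - 99 from numerator and denominator to get the reduced form.

(n**3 - 8n**2 - 73n + 440)/(n**2 - 5n + 35)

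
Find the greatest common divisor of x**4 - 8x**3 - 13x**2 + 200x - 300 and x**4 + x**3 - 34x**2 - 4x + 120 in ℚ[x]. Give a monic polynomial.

Euclidean algorithm in ℚ[x]:
  x**4 - 8x**3 - 13x**2 + 200x - 300 = (x**4 + x**3 - 34x**2 - 4x + 120) + (-9x**3 + 21x**2 + 204x - 420)
  x**4 + x**3 - 34x**2 - 4x + 120 = (-(1/9)x - 10/27)(-9x**3 + 21x**2 + 204x - 420) + (-(32/9)x**2 + (224/9)x - 320/9)
  -9x**3 + 21x**2 + 204x - 420 = ((81/32)x + 189/16)(-(32/9)x**2 + (224/9)x - 320/9) + (0)
Last nonzero remainder: -(32/9)x**2 + (224/9)x - 320/9. Dividing through by -32/9 gives the monic gcd x**2 - 7x + 10.

x**2 - 7x + 10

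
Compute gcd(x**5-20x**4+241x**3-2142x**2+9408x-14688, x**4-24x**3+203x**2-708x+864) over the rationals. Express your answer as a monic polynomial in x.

x**2-13x+36

By polynomial division,
  x**5-20x**4+241x**3-2142x**2+9408x-14688 = (x+4)(x**4-24x**3+203x**2-708x+864) + (134x**3-2246x**2+11376x-18144)
  x**4-24x**3+203x**2-708x+864 = ((1/134)x-485/8978)(134x**3-2246x**2+11376x-18144) + (-(14484/4489)x**2+(188292/4489)x-521424/4489)
  134x**3-2246x**2+11376x-18144 = (-(300763/7242)x+188538/1207)(-(14484/4489)x**2+(188292/4489)x-521424/4489) + (0)
Last nonzero remainder: -(14484/4489)x**2+(188292/4489)x-521424/4489. Dividing through by -14484/4489 gives the monic gcd x**2-13x+36.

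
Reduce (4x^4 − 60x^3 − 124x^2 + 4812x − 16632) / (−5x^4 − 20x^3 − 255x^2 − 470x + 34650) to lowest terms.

(−4x^2 + 68x − 264)/(5x^2 + 10x + 550)

Euclidean algorithm in ℚ[x]:
  4x^4 − 60x^3 − 124x^2 + 4812x − 16632 = (−4/5)(−5x^4 − 20x^3 − 255x^2 − 470x + 34650) + (−76x^3 − 328x^2 + 4436x + 11088)
  −5x^4 − 20x^3 − 255x^2 − 470x + 34650 = ((5/76)x − 15/722)(−76x^3 − 328x^2 + 4436x + 11088) + (−(199870/361)x^2 − (399740/361)x + 12591810/361)
  −76x^3 − 328x^2 + 4436x + 11088 = ((13718/99935)x + 2888/9085)(−(199870/361)x^2 − (399740/361)x + 12591810/361) + (0)
Last nonzero remainder: −(199870/361)x^2 − (399740/361)x + 12591810/361. Dividing through by −199870/361 gives the monic gcd x^2 + 2x − 63.
Cancel x^2 + 2x − 63 from numerator and denominator to get the reduced form.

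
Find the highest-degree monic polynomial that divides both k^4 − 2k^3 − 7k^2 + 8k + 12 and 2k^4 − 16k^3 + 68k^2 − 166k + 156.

k^2 − 5k + 6

By polynomial division,
  k^4 − 2k^3 − 7k^2 + 8k + 12 = (1/2)(2k^4 − 16k^3 + 68k^2 − 166k + 156) + (6k^3 − 41k^2 + 91k − 66)
  2k^4 − 16k^3 + 68k^2 − 166k + 156 = ((1/3)k − 7/18)(6k^3 − 41k^2 + 91k − 66) + ((391/18)k^2 − (1955/18)k + 391/3)
  6k^3 − 41k^2 + 91k − 66 = ((108/391)k − 198/391)((391/18)k^2 − (1955/18)k + 391/3) + (0)
Last nonzero remainder: (391/18)k^2 − (1955/18)k + 391/3. Dividing through by 391/18 gives the monic gcd k^2 − 5k + 6.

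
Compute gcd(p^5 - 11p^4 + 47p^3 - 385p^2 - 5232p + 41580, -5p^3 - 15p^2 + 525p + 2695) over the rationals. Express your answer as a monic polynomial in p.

p^2 - 4p - 77

Euclidean algorithm in ℚ[p]:
  p^5 - 11p^4 + 47p^3 - 385p^2 - 5232p + 41580 = (-(1/5)p^2 + (14/5)p - 194/5)(-5p^3 - 15p^2 + 525p + 2695) + (-1898p^2 + 7592p + 146146)
  -5p^3 - 15p^2 + 525p + 2695 = ((5/1898)p + 35/1898)(-1898p^2 + 7592p + 146146) + (0)
Last nonzero remainder: -1898p^2 + 7592p + 146146. Dividing through by -1898 gives the monic gcd p^2 - 4p - 77.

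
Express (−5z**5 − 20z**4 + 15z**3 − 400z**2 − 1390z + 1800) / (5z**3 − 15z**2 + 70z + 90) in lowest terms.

(−z**3 − 8z**2 − 11z + 20)/(z + 1)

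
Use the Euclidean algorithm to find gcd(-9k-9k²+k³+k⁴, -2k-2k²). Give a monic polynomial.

k+k²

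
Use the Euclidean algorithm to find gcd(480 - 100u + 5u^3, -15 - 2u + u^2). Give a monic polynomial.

Repeated division with remainder:
  5u^3 - 100u + 480 = (5u + 10)(u^2 - 2u - 15) + (-5u + 630)
  u^2 - 2u - 15 = (-(1/5)u - 124/5)(-5u + 630) + (15609)
  -5u + 630 = (-(5/15609)u + 210/5203)(15609) + (0)
The last nonzero remainder is the constant 15609, so the polynomials are coprime and gcd = 1.

1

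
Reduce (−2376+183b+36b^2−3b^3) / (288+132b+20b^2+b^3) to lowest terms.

Euclidean algorithm in ℚ[b]:
  −3b^3+36b^2+183b−2376 = (−3)(b^3+20b^2+132b+288) + (96b^2+579b−1512)
  b^3+20b^2+132b+288 = ((1/96)b+149/1024)(96b^2+579b−1512) + ((65025/1024)b+65025/128)
  96b^2+579b−1512 = ((32768/21675)b−21504/7225)((65025/1024)b+65025/128) + (0)
Last nonzero remainder: (65025/1024)b+65025/128. Dividing through by 65025/1024 gives the monic gcd b+8.
Cancel b+8 from numerator and denominator to get the reduced form.

(−297+60b−3b^2)/(36+12b+b^2)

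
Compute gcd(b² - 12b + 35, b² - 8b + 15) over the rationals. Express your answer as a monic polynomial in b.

b - 5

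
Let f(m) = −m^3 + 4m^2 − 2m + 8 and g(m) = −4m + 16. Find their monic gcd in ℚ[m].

m − 4

By polynomial division,
  −m^3 + 4m^2 − 2m + 8 = ((1/4)m^2 + 1/2)(−4m + 16) + (0)
Last nonzero remainder: −4m + 16. Dividing through by −4 gives the monic gcd m − 4.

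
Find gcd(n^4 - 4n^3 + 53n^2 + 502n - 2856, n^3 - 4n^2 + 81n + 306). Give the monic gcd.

By polynomial division,
  n^4 - 4n^3 + 53n^2 + 502n - 2856 = (n)(n^3 - 4n^2 + 81n + 306) + (-28n^2 + 196n - 2856)
  n^3 - 4n^2 + 81n + 306 = (-(1/28)n - 3/28)(-28n^2 + 196n - 2856) + (0)
Last nonzero remainder: -28n^2 + 196n - 2856. Dividing through by -28 gives the monic gcd n^2 - 7n + 102.

n^2 - 7n + 102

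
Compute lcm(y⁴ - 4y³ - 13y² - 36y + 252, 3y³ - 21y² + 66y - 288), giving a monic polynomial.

y⁶ - 5y⁵ + 7y⁴ - 87y³ + 80y² - 828y + 4032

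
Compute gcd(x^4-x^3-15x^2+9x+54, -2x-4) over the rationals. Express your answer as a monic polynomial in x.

x+2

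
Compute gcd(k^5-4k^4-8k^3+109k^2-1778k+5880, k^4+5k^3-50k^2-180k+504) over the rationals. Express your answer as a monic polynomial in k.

k^2+k-42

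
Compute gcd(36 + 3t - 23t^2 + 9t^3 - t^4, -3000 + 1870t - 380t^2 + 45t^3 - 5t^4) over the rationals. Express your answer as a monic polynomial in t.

Euclidean algorithm in ℚ[t]:
  -t^4 + 9t^3 - 23t^2 + 3t + 36 = (1/5)(-5t^4 + 45t^3 - 380t^2 + 1870t - 3000) + (53t^2 - 371t + 636)
  -5t^4 + 45t^3 - 380t^2 + 1870t - 3000 = (-(5/53)t^2 + (10/53)t - 250/53)(53t^2 - 371t + 636) + (0)
Last nonzero remainder: 53t^2 - 371t + 636. Dividing through by 53 gives the monic gcd t^2 - 7t + 12.

12 - 7t + t^2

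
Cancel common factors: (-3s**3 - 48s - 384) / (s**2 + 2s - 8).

(-3s**2 + 12s - 96)/(s - 2)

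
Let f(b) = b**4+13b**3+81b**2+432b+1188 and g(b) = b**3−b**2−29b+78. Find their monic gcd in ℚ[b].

Euclidean algorithm in ℚ[b]:
  b**4+13b**3+81b**2+432b+1188 = (b+14)(b**3−b**2−29b+78) + (124b**2+760b+96)
  b**3−b**2−29b+78 = ((1/124)b−221/3844)(124b**2+760b+96) + ((13377/961)b+80262/961)
  124b**2+760b+96 = ((119164/13377)b+15376/13377)((13377/961)b+80262/961) + (0)
Last nonzero remainder: (13377/961)b+80262/961. Dividing through by 13377/961 gives the monic gcd b+6.

b+6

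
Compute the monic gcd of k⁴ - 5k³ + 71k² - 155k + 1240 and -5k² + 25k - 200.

Euclidean algorithm in ℚ[k]:
  k⁴ - 5k³ + 71k² - 155k + 1240 = (-(1/5)k² - 31/5)(-5k² + 25k - 200) + (0)
Last nonzero remainder: -5k² + 25k - 200. Dividing through by -5 gives the monic gcd k² - 5k + 40.

k² - 5k + 40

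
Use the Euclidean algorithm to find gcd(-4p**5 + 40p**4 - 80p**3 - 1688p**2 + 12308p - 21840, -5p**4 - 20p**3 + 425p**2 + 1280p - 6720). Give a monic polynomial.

p**2 + 4p - 21

Repeated division with remainder:
  -4p**5 + 40p**4 - 80p**3 - 1688p**2 + 12308p - 21840 = ((4/5)p - 56/5)(-5p**4 - 20p**3 + 425p**2 + 1280p - 6720) + (-644p**3 + 2048p**2 + 32020p - 97104)
  -5p**4 - 20p**3 + 425p**2 + 1280p - 6720 = ((5/644)p + 1445/25921)(-644p**3 + 2048p**2 + 32020p - 97104) + ((1613040/25921)p**2 + (6452160/25921)p - 4839120/3703)
  -644p**3 + 2048p**2 + 32020p - 97104 = (-(4173281/403260)p + 7491169/100815)((1613040/25921)p**2 + (6452160/25921)p - 4839120/3703) + (0)
Last nonzero remainder: (1613040/25921)p**2 + (6452160/25921)p - 4839120/3703. Dividing through by 1613040/25921 gives the monic gcd p**2 + 4p - 21.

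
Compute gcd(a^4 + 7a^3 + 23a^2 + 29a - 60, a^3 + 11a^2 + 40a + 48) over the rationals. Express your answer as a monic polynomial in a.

a + 4

Repeated division with remainder:
  a^4 + 7a^3 + 23a^2 + 29a - 60 = (a - 4)(a^3 + 11a^2 + 40a + 48) + (27a^2 + 141a + 132)
  a^3 + 11a^2 + 40a + 48 = ((1/27)a + 52/243)(27a^2 + 141a + 132) + ((400/81)a + 1600/81)
  27a^2 + 141a + 132 = ((2187/400)a + 2673/400)((400/81)a + 1600/81) + (0)
Last nonzero remainder: (400/81)a + 1600/81. Dividing through by 400/81 gives the monic gcd a + 4.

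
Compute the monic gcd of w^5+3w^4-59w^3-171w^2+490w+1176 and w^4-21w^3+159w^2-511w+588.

w^2-10w+21

Euclidean algorithm in ℚ[w]:
  w^5+3w^4-59w^3-171w^2+490w+1176 = (w+24)(w^4-21w^3+159w^2-511w+588) + (286w^3-3476w^2+12166w-12936)
  w^4-21w^3+159w^2-511w+588 = ((1/286)w-115/3718)(286w^3-3476w^2+12166w-12936) + ((1512/169)w^2-(15120/169)w+31752/169)
  286w^3-3476w^2+12166w-12936 = ((24167/756)w-1859/27)((1512/169)w^2-(15120/169)w+31752/169) + (0)
Last nonzero remainder: (1512/169)w^2-(15120/169)w+31752/169. Dividing through by 1512/169 gives the monic gcd w^2-10w+21.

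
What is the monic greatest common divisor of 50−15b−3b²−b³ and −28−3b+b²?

Euclidean algorithm in ℚ[b]:
  −b³−3b²−15b+50 = (−b−6)(b²−3b−28) + (−61b−118)
  b²−3b−28 = (−(1/61)b+301/3721)(−61b−118) + (−68670/3721)
  −61b−118 = ((226981/68670)b+219539/34335)(−68670/3721) + (0)
The last nonzero remainder is the constant −68670/3721, so the polynomials are coprime and gcd = 1.

1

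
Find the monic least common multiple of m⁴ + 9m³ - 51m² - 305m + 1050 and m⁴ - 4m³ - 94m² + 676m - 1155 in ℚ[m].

m⁶ + 13m⁵ - 92m⁴ - 1202m³ + 3757m² + 27685m - 80850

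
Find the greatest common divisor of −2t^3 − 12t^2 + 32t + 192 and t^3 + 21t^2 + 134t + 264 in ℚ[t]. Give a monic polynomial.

t^2 + 10t + 24

Euclidean algorithm in ℚ[t]:
  −2t^3 − 12t^2 + 32t + 192 = (−2)(t^3 + 21t^2 + 134t + 264) + (30t^2 + 300t + 720)
  t^3 + 21t^2 + 134t + 264 = ((1/30)t + 11/30)(30t^2 + 300t + 720) + (0)
Last nonzero remainder: 30t^2 + 300t + 720. Dividing through by 30 gives the monic gcd t^2 + 10t + 24.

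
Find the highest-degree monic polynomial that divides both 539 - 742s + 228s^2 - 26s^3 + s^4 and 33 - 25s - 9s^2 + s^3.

11 - 12s + s^2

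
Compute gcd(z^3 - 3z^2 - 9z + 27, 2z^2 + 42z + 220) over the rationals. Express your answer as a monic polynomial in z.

Repeated division with remainder:
  z^3 - 3z^2 - 9z + 27 = ((1/2)z - 12)(2z^2 + 42z + 220) + (385z + 2667)
  2z^2 + 42z + 220 = ((2/385)z + 1548/21175)(385z + 2667) + (75712/3025)
  385z + 2667 = ((166375/10816)z + 1152525/10816)(75712/3025) + (0)
The last nonzero remainder is the constant 75712/3025, so the polynomials are coprime and gcd = 1.

1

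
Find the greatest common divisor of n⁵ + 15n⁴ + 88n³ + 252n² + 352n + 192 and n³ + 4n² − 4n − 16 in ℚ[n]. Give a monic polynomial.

n² + 6n + 8

Apply the Euclidean algorithm:
  n⁵ + 15n⁴ + 88n³ + 252n² + 352n + 192 = (n² + 11n + 48)(n³ + 4n² − 4n − 16) + (120n² + 720n + 960)
  n³ + 4n² − 4n − 16 = ((1/120)n − 1/60)(120n² + 720n + 960) + (0)
Last nonzero remainder: 120n² + 720n + 960. Dividing through by 120 gives the monic gcd n² + 6n + 8.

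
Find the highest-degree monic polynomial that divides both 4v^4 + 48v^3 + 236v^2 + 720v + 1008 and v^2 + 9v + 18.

v^2 + 9v + 18

Euclidean algorithm in ℚ[v]:
  4v^4 + 48v^3 + 236v^2 + 720v + 1008 = (4v^2 + 12v + 56)(v^2 + 9v + 18) + (0)
The last nonzero remainder v^2 + 9v + 18 is already monic.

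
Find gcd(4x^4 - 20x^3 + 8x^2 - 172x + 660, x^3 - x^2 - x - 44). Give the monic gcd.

x^2 + 3x + 11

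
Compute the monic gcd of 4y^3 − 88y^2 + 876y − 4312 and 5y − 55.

Euclidean algorithm in ℚ[y]:
  4y^3 − 88y^2 + 876y − 4312 = ((4/5)y^2 − (44/5)y + 392/5)(5y − 55) + (0)
Last nonzero remainder: 5y − 55. Dividing through by 5 gives the monic gcd y − 11.

y − 11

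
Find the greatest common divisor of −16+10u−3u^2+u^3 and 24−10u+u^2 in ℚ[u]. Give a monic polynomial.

1

Repeated division with remainder:
  u^3−3u^2+10u−16 = (u+7)(u^2−10u+24) + (56u−184)
  u^2−10u+24 = ((1/56)u−47/392)(56u−184) + (95/49)
  56u−184 = ((2744/95)u−9016/95)(95/49) + (0)
The last nonzero remainder is the constant 95/49, so the polynomials are coprime and gcd = 1.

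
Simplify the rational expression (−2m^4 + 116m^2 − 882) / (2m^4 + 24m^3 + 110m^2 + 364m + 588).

(−m^2 + 10m − 21)/(m^2 + 2m + 14)

Apply the Euclidean algorithm:
  −2m^4 + 116m^2 − 882 = (−1)(2m^4 + 24m^3 + 110m^2 + 364m + 588) + (24m^3 + 226m^2 + 364m − 294)
  2m^4 + 24m^3 + 110m^2 + 364m + 588 = ((1/12)m + 31/144)(24m^3 + 226m^2 + 364m − 294) + ((2233/72)m^2 + (11165/36)m + 15631/24)
  24m^3 + 226m^2 + 364m − 294 = ((1728/2233)m − 144/319)((2233/72)m^2 + (11165/36)m + 15631/24) + (0)
Last nonzero remainder: (2233/72)m^2 + (11165/36)m + 15631/24. Dividing through by 2233/72 gives the monic gcd m^2 + 10m + 21.
Cancel m^2 + 10m + 21 from numerator and denominator to get the reduced form.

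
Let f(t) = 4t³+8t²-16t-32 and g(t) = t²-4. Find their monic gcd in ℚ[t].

t²-4

Apply the Euclidean algorithm:
  4t³+8t²-16t-32 = (4t+8)(t²-4) + (0)
The last nonzero remainder t²-4 is already monic.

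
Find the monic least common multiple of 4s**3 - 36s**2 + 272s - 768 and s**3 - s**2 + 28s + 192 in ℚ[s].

s**4 - 5s**3 + 32s**2 + 80s - 768

Apply the Euclidean algorithm:
  4s**3 - 36s**2 + 272s - 768 = (4)(s**3 - s**2 + 28s + 192) + (-32s**2 + 160s - 1536)
  s**3 - s**2 + 28s + 192 = (-(1/32)s - 1/8)(-32s**2 + 160s - 1536) + (0)
Last nonzero remainder: -32s**2 + 160s - 1536. Dividing through by -32 gives the monic gcd s**2 - 5s + 48.
Then lcm(f, g) = f·g / gcd(f, g); expanding and making the result monic gives the answer.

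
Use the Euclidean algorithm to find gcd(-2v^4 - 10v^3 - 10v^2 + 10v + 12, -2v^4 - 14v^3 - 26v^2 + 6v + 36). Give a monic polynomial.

v^3 + 4v^2 + v - 6

Repeated division with remainder:
  -2v^4 - 10v^3 - 10v^2 + 10v + 12 = (-2v^4 - 14v^3 - 26v^2 + 6v + 36) + (4v^3 + 16v^2 + 4v - 24)
  -2v^4 - 14v^3 - 26v^2 + 6v + 36 = (-(1/2)v - 3/2)(4v^3 + 16v^2 + 4v - 24) + (0)
Last nonzero remainder: 4v^3 + 16v^2 + 4v - 24. Dividing through by 4 gives the monic gcd v^3 + 4v^2 + v - 6.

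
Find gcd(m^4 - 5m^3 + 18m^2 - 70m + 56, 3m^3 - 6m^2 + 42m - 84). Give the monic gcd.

m^2 + 14

Euclidean algorithm in ℚ[m]:
  m^4 - 5m^3 + 18m^2 - 70m + 56 = ((1/3)m - 1)(3m^3 - 6m^2 + 42m - 84) + (-2m^2 - 28)
  3m^3 - 6m^2 + 42m - 84 = (-(3/2)m + 3)(-2m^2 - 28) + (0)
Last nonzero remainder: -2m^2 - 28. Dividing through by -2 gives the monic gcd m^2 + 14.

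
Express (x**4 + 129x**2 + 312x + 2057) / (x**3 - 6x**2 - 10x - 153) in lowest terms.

(x**2 - 3x + 121)/(x - 9)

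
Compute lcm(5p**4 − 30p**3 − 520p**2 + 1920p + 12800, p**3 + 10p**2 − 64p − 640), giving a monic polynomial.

By polynomial division,
  5p**4 − 30p**3 − 520p**2 + 1920p + 12800 = (5p − 80)(p**3 + 10p**2 − 64p − 640) + (600p**2 − 38400)
  p**3 + 10p**2 − 64p − 640 = ((1/600)p + 1/60)(600p**2 − 38400) + (0)
Last nonzero remainder: 600p**2 − 38400. Dividing through by 600 gives the monic gcd p**2 − 64.
Then lcm(f, g) = f·g / gcd(f, g); expanding and making the result monic gives the answer.

p**5 + 4p**4 − 164p**3 − 656p**2 + 6400p + 25600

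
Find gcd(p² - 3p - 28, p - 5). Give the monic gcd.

Repeated division with remainder:
  p² - 3p - 28 = (p + 2)(p - 5) + (-18)
  p - 5 = (-(1/18)p + 5/18)(-18) + (0)
The last nonzero remainder is the constant -18, so the polynomials are coprime and gcd = 1.

1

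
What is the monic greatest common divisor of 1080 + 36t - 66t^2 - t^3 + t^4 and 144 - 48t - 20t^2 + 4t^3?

By polynomial division,
  t^4 - t^3 - 66t^2 + 36t + 1080 = ((1/4)t + 1)(4t^3 - 20t^2 - 48t + 144) + (-34t^2 + 48t + 936)
  4t^3 - 20t^2 - 48t + 144 = (-(2/17)t + 122/289)(-34t^2 + 48t + 936) + ((12096/289)t - 72576/289)
  -34t^2 + 48t + 936 = (-(4913/6048)t - 3757/1008)((12096/289)t - 72576/289) + (0)
Last nonzero remainder: (12096/289)t - 72576/289. Dividing through by 12096/289 gives the monic gcd t - 6.

-6 + t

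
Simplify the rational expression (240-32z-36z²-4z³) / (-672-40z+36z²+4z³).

(10-3z-z²)/(-28+3z+z²)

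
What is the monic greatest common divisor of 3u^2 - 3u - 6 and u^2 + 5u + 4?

Euclidean algorithm in ℚ[u]:
  3u^2 - 3u - 6 = (3)(u^2 + 5u + 4) + (-18u - 18)
  u^2 + 5u + 4 = (-(1/18)u - 2/9)(-18u - 18) + (0)
Last nonzero remainder: -18u - 18. Dividing through by -18 gives the monic gcd u + 1.

u + 1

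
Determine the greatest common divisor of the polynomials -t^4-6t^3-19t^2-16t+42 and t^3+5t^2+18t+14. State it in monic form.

t^2+4t+14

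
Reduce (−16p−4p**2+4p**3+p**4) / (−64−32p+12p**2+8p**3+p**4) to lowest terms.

(p)/(4+p)

Euclidean algorithm in ℚ[p]:
  p**4+4p**3−4p**2−16p = (p**4+8p**3+12p**2−32p−64) + (−4p**3−16p**2+16p+64)
  p**4+8p**3+12p**2−32p−64 = (−(1/4)p−1)(−4p**3−16p**2+16p+64) + (0)
Last nonzero remainder: −4p**3−16p**2+16p+64. Dividing through by −4 gives the monic gcd p**3+4p**2−4p−16.
Cancel p**3+4p**2−4p−16 from numerator and denominator to get the reduced form.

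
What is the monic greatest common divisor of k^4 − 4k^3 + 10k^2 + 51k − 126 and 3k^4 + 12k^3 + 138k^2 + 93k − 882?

Euclidean algorithm in ℚ[k]:
  k^4 − 4k^3 + 10k^2 + 51k − 126 = (1/3)(3k^4 + 12k^3 + 138k^2 + 93k − 882) + (−8k^3 − 36k^2 + 20k + 168)
  3k^4 + 12k^3 + 138k^2 + 93k − 882 = (−(3/8)k + 3/16)(−8k^3 − 36k^2 + 20k + 168) + ((609/4)k^2 + (609/4)k − 1827/2)
  −8k^3 − 36k^2 + 20k + 168 = (−(32/609)k − 16/87)((609/4)k^2 + (609/4)k − 1827/2) + (0)
Last nonzero remainder: (609/4)k^2 + (609/4)k − 1827/2. Dividing through by 609/4 gives the monic gcd k^2 + k − 6.

k^2 + k − 6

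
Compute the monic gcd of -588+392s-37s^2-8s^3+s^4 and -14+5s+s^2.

-14+5s+s^2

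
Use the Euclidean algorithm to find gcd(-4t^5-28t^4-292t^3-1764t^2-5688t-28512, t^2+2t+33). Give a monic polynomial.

t^2+2t+33

Repeated division with remainder:
  -4t^5-28t^4-292t^3-1764t^2-5688t-28512 = (-4t^3-20t^2-120t-864)(t^2+2t+33) + (0)
The last nonzero remainder t^2+2t+33 is already monic.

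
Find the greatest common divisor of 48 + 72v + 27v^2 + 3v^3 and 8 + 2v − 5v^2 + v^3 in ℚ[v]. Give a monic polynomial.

Euclidean algorithm in ℚ[v]:
  3v^3 + 27v^2 + 72v + 48 = (3)(v^3 − 5v^2 + 2v + 8) + (42v^2 + 66v + 24)
  v^3 − 5v^2 + 2v + 8 = ((1/42)v − 23/147)(42v^2 + 66v + 24) + ((576/49)v + 576/49)
  42v^2 + 66v + 24 = ((343/96)v + 49/24)((576/49)v + 576/49) + (0)
Last nonzero remainder: (576/49)v + 576/49. Dividing through by 576/49 gives the monic gcd v + 1.

1 + v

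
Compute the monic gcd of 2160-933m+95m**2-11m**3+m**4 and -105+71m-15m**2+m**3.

-3+m

Repeated division with remainder:
  m**4-11m**3+95m**2-933m+2160 = (m+4)(m**3-15m**2+71m-105) + (84m**2-1112m+2580)
  m**3-15m**2+71m-105 = ((1/84)m-37/1764)(84m**2-1112m+2580) + ((7480/441)m-7480/147)
  84m**2-1112m+2580 = ((9261/1870)m-18963/374)((7480/441)m-7480/147) + (0)
Last nonzero remainder: (7480/441)m-7480/147. Dividing through by 7480/441 gives the monic gcd m-3.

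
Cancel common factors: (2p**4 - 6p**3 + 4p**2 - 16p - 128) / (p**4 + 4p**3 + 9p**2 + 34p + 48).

Repeated division with remainder:
  2p**4 - 6p**3 + 4p**2 - 16p - 128 = (2)(p**4 + 4p**3 + 9p**2 + 34p + 48) + (-14p**3 - 14p**2 - 84p - 224)
  p**4 + 4p**3 + 9p**2 + 34p + 48 = (-(1/14)p - 3/14)(-14p**3 - 14p**2 - 84p - 224) + (0)
Last nonzero remainder: -14p**3 - 14p**2 - 84p - 224. Dividing through by -14 gives the monic gcd p**3 + p**2 + 6p + 16.
Cancel p**3 + p**2 + 6p + 16 from numerator and denominator to get the reduced form.

(2p - 8)/(p + 3)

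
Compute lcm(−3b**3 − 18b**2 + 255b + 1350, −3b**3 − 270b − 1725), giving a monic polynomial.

b**5 + b**4 + 665b**2 − 7525b − 51750

Euclidean algorithm in ℚ[b]:
  −3b**3 − 18b**2 + 255b + 1350 = (−3b**3 − 270b − 1725) + (−18b**2 + 525b + 3075)
  −3b**3 − 270b − 1725 = ((1/6)b + 175/36)(−18b**2 + 525b + 3075) + (−(40015/12)b − 200075/12)
  −18b**2 + 525b + 3075 = ((216/40015)b − 1476/8003)(−(40015/12)b − 200075/12) + (0)
Last nonzero remainder: −(40015/12)b − 200075/12. Dividing through by −40015/12 gives the monic gcd b + 5.
Then lcm(f, g) = f·g / gcd(f, g); expanding and making the result monic gives the answer.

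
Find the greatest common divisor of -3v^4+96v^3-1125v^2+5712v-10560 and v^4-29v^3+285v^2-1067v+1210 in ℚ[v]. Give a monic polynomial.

v^2-16v+55

Euclidean algorithm in ℚ[v]:
  -3v^4+96v^3-1125v^2+5712v-10560 = (-3)(v^4-29v^3+285v^2-1067v+1210) + (9v^3-270v^2+2511v-6930)
  v^4-29v^3+285v^2-1067v+1210 = ((1/9)v+1/9)(9v^3-270v^2+2511v-6930) + (36v^2-576v+1980)
  9v^3-270v^2+2511v-6930 = ((1/4)v-7/2)(36v^2-576v+1980) + (0)
Last nonzero remainder: 36v^2-576v+1980. Dividing through by 36 gives the monic gcd v^2-16v+55.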